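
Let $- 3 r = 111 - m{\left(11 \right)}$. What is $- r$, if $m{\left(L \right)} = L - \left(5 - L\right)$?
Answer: $\frac{94}{3} \approx 31.333$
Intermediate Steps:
$m{\left(L \right)} = -5 + 2 L$ ($m{\left(L \right)} = L + \left(-5 + L\right) = -5 + 2 L$)
$r = - \frac{94}{3}$ ($r = - \frac{111 - \left(-5 + 2 \cdot 11\right)}{3} = - \frac{111 - \left(-5 + 22\right)}{3} = - \frac{111 - 17}{3} = \left(- \frac{1}{3}\right) 94 = - \frac{94}{3} \approx -31.333$)
$- r = \left(-1\right) \left(- \frac{94}{3}\right) = \frac{94}{3}$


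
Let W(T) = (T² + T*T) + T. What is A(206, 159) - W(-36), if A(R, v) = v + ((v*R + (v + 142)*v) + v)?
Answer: 78375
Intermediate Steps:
A(R, v) = 2*v + R*v + v*(142 + v) (A(R, v) = v + ((R*v + (142 + v)*v) + v) = v + ((R*v + v*(142 + v)) + v) = v + (v + R*v + v*(142 + v)) = 2*v + R*v + v*(142 + v))
W(T) = T + 2*T² (W(T) = (T² + T²) + T = 2*T² + T = T + 2*T²)
A(206, 159) - W(-36) = 159*(144 + 206 + 159) - (-36)*(1 + 2*(-36)) = 159*509 - (-36)*(1 - 72) = 80931 - (-36)*(-71) = 80931 - 1*2556 = 80931 - 2556 = 78375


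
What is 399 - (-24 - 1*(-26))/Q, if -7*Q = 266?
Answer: 7582/19 ≈ 399.05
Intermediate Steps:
Q = -38 (Q = -1/7*266 = -38)
399 - (-24 - 1*(-26))/Q = 399 - (-24 - 1*(-26))/(-38) = 399 - (-24 + 26)*(-1)/38 = 399 - 2*(-1)/38 = 399 - 1*(-1/19) = 399 + 1/19 = 7582/19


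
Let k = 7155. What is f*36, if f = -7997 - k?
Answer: -545472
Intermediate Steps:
f = -15152 (f = -7997 - 1*7155 = -7997 - 7155 = -15152)
f*36 = -15152*36 = -545472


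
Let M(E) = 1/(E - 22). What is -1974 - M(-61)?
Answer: -163841/83 ≈ -1974.0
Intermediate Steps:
M(E) = 1/(-22 + E)
-1974 - M(-61) = -1974 - 1/(-22 - 61) = -1974 - 1/(-83) = -1974 - 1*(-1/83) = -1974 + 1/83 = -163841/83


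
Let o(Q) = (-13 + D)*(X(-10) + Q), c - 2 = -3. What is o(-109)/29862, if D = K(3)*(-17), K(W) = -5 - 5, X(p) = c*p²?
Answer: -32813/29862 ≈ -1.0988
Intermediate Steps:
c = -1 (c = 2 - 3 = -1)
X(p) = -p²
K(W) = -10
D = 170 (D = -10*(-17) = 170)
o(Q) = -15700 + 157*Q (o(Q) = (-13 + 170)*(-1*(-10)² + Q) = 157*(-1*100 + Q) = 157*(-100 + Q) = -15700 + 157*Q)
o(-109)/29862 = (-15700 + 157*(-109))/29862 = (-15700 - 17113)*(1/29862) = -32813*1/29862 = -32813/29862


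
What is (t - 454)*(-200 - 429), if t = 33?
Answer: 264809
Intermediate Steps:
(t - 454)*(-200 - 429) = (33 - 454)*(-200 - 429) = -421*(-629) = 264809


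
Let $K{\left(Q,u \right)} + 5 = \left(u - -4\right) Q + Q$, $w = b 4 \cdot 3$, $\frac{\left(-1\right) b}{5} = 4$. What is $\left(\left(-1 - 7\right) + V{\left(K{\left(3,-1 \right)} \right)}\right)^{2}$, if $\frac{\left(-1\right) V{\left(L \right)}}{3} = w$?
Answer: $506944$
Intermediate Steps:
$b = -20$ ($b = \left(-5\right) 4 = -20$)
$w = -240$ ($w = \left(-20\right) 4 \cdot 3 = \left(-80\right) 3 = -240$)
$K{\left(Q,u \right)} = -5 + Q + Q \left(4 + u\right)$ ($K{\left(Q,u \right)} = -5 + \left(\left(u - -4\right) Q + Q\right) = -5 + \left(\left(u + 4\right) Q + Q\right) = -5 + \left(\left(4 + u\right) Q + Q\right) = -5 + \left(Q \left(4 + u\right) + Q\right) = -5 + \left(Q + Q \left(4 + u\right)\right) = -5 + Q + Q \left(4 + u\right)$)
$V{\left(L \right)} = 720$ ($V{\left(L \right)} = \left(-3\right) \left(-240\right) = 720$)
$\left(\left(-1 - 7\right) + V{\left(K{\left(3,-1 \right)} \right)}\right)^{2} = \left(\left(-1 - 7\right) + 720\right)^{2} = \left(-8 + 720\right)^{2} = 712^{2} = 506944$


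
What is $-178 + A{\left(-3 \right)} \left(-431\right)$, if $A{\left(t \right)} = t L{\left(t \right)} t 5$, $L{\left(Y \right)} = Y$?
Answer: $58007$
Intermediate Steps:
$A{\left(t \right)} = 5 t^{3}$ ($A{\left(t \right)} = t t t 5 = t^{2} \cdot 5 t = 5 t^{3}$)
$-178 + A{\left(-3 \right)} \left(-431\right) = -178 + 5 \left(-3\right)^{3} \left(-431\right) = -178 + 5 \left(-27\right) \left(-431\right) = -178 - -58185 = -178 + 58185 = 58007$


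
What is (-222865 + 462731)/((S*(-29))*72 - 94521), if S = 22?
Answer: -239866/140457 ≈ -1.7078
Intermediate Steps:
(-222865 + 462731)/((S*(-29))*72 - 94521) = (-222865 + 462731)/((22*(-29))*72 - 94521) = 239866/(-638*72 - 94521) = 239866/(-45936 - 94521) = 239866/(-140457) = 239866*(-1/140457) = -239866/140457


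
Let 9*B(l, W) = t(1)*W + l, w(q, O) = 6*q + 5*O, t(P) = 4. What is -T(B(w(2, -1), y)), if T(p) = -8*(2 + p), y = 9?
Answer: 488/9 ≈ 54.222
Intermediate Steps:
w(q, O) = 5*O + 6*q
B(l, W) = l/9 + 4*W/9 (B(l, W) = (4*W + l)/9 = (l + 4*W)/9 = l/9 + 4*W/9)
T(p) = -16 - 8*p
-T(B(w(2, -1), y)) = -(-16 - 8*((5*(-1) + 6*2)/9 + (4/9)*9)) = -(-16 - 8*((-5 + 12)/9 + 4)) = -(-16 - 8*((1/9)*7 + 4)) = -(-16 - 8*(7/9 + 4)) = -(-16 - 8*43/9) = -(-16 - 344/9) = -1*(-488/9) = 488/9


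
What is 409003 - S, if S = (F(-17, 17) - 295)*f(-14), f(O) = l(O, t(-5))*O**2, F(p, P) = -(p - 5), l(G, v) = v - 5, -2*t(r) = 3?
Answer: 61201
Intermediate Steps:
t(r) = -3/2 (t(r) = -1/2*3 = -3/2)
l(G, v) = -5 + v
F(p, P) = 5 - p (F(p, P) = -(-5 + p) = 5 - p)
f(O) = -13*O**2/2 (f(O) = (-5 - 3/2)*O**2 = -13*O**2/2)
S = 347802 (S = ((5 - 1*(-17)) - 295)*(-13/2*(-14)**2) = ((5 + 17) - 295)*(-13/2*196) = (22 - 295)*(-1274) = -273*(-1274) = 347802)
409003 - S = 409003 - 1*347802 = 409003 - 347802 = 61201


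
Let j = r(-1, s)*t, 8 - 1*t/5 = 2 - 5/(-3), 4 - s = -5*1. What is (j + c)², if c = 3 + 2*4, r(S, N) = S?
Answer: 1024/9 ≈ 113.78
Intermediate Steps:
s = 9 (s = 4 - (-5) = 4 - 1*(-5) = 4 + 5 = 9)
t = 65/3 (t = 40 - 5*(2 - 5/(-3)) = 40 - 5*(2 - 5*(-1)/3) = 40 - 5*(2 - 1*(-5/3)) = 40 - 5*(2 + 5/3) = 40 - 5*11/3 = 40 - 55/3 = 65/3 ≈ 21.667)
j = -65/3 (j = -1*65/3 = -65/3 ≈ -21.667)
c = 11 (c = 3 + 8 = 11)
(j + c)² = (-65/3 + 11)² = (-32/3)² = 1024/9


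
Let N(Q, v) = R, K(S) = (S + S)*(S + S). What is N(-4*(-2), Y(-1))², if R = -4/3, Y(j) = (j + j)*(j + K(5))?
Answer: 16/9 ≈ 1.7778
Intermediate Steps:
K(S) = 4*S² (K(S) = (2*S)*(2*S) = 4*S²)
Y(j) = 2*j*(100 + j) (Y(j) = (j + j)*(j + 4*5²) = (2*j)*(j + 4*25) = (2*j)*(j + 100) = (2*j)*(100 + j) = 2*j*(100 + j))
R = -4/3 (R = -4*⅓ = -4/3 ≈ -1.3333)
N(Q, v) = -4/3
N(-4*(-2), Y(-1))² = (-4/3)² = 16/9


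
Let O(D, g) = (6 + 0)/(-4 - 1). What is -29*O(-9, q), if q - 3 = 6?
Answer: 174/5 ≈ 34.800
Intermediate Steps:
q = 9 (q = 3 + 6 = 9)
O(D, g) = -6/5 (O(D, g) = 6/(-5) = 6*(-⅕) = -6/5)
-29*O(-9, q) = -29*(-6/5) = 174/5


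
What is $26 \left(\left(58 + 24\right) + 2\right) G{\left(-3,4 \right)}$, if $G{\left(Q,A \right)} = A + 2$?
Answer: $13104$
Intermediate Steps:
$G{\left(Q,A \right)} = 2 + A$
$26 \left(\left(58 + 24\right) + 2\right) G{\left(-3,4 \right)} = 26 \left(\left(58 + 24\right) + 2\right) \left(2 + 4\right) = 26 \left(82 + 2\right) 6 = 26 \cdot 84 \cdot 6 = 2184 \cdot 6 = 13104$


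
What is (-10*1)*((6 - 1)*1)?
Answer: -50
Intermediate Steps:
(-10*1)*((6 - 1)*1) = -50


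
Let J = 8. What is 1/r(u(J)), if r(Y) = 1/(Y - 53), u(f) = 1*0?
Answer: -53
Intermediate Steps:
u(f) = 0
r(Y) = 1/(-53 + Y)
1/r(u(J)) = 1/(1/(-53 + 0)) = 1/(1/(-53)) = 1/(-1/53) = -53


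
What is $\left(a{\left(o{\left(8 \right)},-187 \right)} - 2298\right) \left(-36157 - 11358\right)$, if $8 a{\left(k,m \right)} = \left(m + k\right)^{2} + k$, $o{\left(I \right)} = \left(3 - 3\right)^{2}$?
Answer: $- \frac{788036275}{8} \approx -9.8505 \cdot 10^{7}$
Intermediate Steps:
$o{\left(I \right)} = 0$ ($o{\left(I \right)} = 0^{2} = 0$)
$a{\left(k,m \right)} = \frac{k}{8} + \frac{\left(k + m\right)^{2}}{8}$ ($a{\left(k,m \right)} = \frac{\left(m + k\right)^{2} + k}{8} = \frac{\left(k + m\right)^{2} + k}{8} = \frac{k + \left(k + m\right)^{2}}{8} = \frac{k}{8} + \frac{\left(k + m\right)^{2}}{8}$)
$\left(a{\left(o{\left(8 \right)},-187 \right)} - 2298\right) \left(-36157 - 11358\right) = \left(\left(\frac{1}{8} \cdot 0 + \frac{\left(0 - 187\right)^{2}}{8}\right) - 2298\right) \left(-36157 - 11358\right) = \left(\left(0 + \frac{\left(-187\right)^{2}}{8}\right) - 2298\right) \left(-47515\right) = \left(\left(0 + \frac{1}{8} \cdot 34969\right) - 2298\right) \left(-47515\right) = \left(\left(0 + \frac{34969}{8}\right) - 2298\right) \left(-47515\right) = \left(\frac{34969}{8} - 2298\right) \left(-47515\right) = \frac{16585}{8} \left(-47515\right) = - \frac{788036275}{8}$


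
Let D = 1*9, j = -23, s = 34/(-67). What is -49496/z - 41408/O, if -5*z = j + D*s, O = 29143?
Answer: -483301226456/53827121 ≈ -8978.8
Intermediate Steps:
s = -34/67 (s = 34*(-1/67) = -34/67 ≈ -0.50746)
D = 9
z = 1847/335 (z = -(-23 + 9*(-34/67))/5 = -(-23 - 306/67)/5 = -1/5*(-1847/67) = 1847/335 ≈ 5.5134)
-49496/z - 41408/O = -49496/1847/335 - 41408/29143 = -49496*335/1847 - 41408*1/29143 = -16581160/1847 - 41408/29143 = -483301226456/53827121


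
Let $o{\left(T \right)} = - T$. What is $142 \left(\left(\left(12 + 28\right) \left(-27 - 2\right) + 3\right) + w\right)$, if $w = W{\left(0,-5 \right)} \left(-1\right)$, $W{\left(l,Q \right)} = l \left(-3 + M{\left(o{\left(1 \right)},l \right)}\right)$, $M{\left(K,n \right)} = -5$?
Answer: $-164294$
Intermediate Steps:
$W{\left(l,Q \right)} = - 8 l$ ($W{\left(l,Q \right)} = l \left(-3 - 5\right) = l \left(-8\right) = - 8 l$)
$w = 0$ ($w = \left(-8\right) 0 \left(-1\right) = 0 \left(-1\right) = 0$)
$142 \left(\left(\left(12 + 28\right) \left(-27 - 2\right) + 3\right) + w\right) = 142 \left(\left(\left(12 + 28\right) \left(-27 - 2\right) + 3\right) + 0\right) = 142 \left(\left(40 \left(-29\right) + 3\right) + 0\right) = 142 \left(\left(-1160 + 3\right) + 0\right) = 142 \left(-1157 + 0\right) = 142 \left(-1157\right) = -164294$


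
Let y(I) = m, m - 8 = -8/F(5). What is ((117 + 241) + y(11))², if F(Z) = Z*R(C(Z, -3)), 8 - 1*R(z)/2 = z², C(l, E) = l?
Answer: 968080996/7225 ≈ 1.3399e+5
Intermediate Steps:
R(z) = 16 - 2*z²
F(Z) = Z*(16 - 2*Z²)
m = 684/85 (m = 8 - 8*1/(10*(8 - 1*5²)) = 8 - 8*1/(10*(8 - 1*25)) = 8 - 8*1/(10*(8 - 25)) = 8 - 8/(2*5*(-17)) = 8 - 8/(-170) = 8 - 8*(-1/170) = 8 + 4/85 = 684/85 ≈ 8.0471)
y(I) = 684/85
((117 + 241) + y(11))² = ((117 + 241) + 684/85)² = (358 + 684/85)² = (31114/85)² = 968080996/7225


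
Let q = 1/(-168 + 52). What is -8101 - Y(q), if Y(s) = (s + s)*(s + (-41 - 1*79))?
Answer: -54517449/6728 ≈ -8103.1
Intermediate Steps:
q = -1/116 (q = 1/(-116) = -1/116 ≈ -0.0086207)
Y(s) = 2*s*(-120 + s) (Y(s) = (2*s)*(s + (-41 - 79)) = (2*s)*(s - 120) = (2*s)*(-120 + s) = 2*s*(-120 + s))
-8101 - Y(q) = -8101 - 2*(-1)*(-120 - 1/116)/116 = -8101 - 2*(-1)*(-13921)/(116*116) = -8101 - 1*13921/6728 = -8101 - 13921/6728 = -54517449/6728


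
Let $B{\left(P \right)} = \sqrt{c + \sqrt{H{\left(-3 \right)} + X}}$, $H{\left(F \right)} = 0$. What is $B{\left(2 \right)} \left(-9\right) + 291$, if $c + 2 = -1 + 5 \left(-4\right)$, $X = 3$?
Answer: $291 - 9 \sqrt{-23 + \sqrt{3}} \approx 291.0 - 41.505 i$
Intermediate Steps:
$c = -23$ ($c = -2 + \left(-1 + 5 \left(-4\right)\right) = -2 - 21 = -23$)
$B{\left(P \right)} = \sqrt{-23 + \sqrt{3}}$ ($B{\left(P \right)} = \sqrt{-23 + \sqrt{0 + 3}} = \sqrt{-23 + \sqrt{3}}$)
$B{\left(2 \right)} \left(-9\right) + 291 = \sqrt{-23 + \sqrt{3}} \left(-9\right) + 291 = - 9 \sqrt{-23 + \sqrt{3}} + 291 = 291 - 9 \sqrt{-23 + \sqrt{3}}$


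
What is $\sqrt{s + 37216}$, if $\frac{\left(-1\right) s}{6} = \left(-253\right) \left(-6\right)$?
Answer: $2 \sqrt{7027} \approx 167.65$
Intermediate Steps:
$s = -9108$ ($s = - 6 \left(\left(-253\right) \left(-6\right)\right) = \left(-6\right) 1518 = -9108$)
$\sqrt{s + 37216} = \sqrt{-9108 + 37216} = \sqrt{28108} = 2 \sqrt{7027}$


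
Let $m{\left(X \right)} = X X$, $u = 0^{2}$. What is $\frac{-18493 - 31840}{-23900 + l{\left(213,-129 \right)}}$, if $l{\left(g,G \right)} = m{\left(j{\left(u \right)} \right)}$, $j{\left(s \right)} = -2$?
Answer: $\frac{50333}{23896} \approx 2.1063$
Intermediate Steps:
$u = 0$
$m{\left(X \right)} = X^{2}$
$l{\left(g,G \right)} = 4$ ($l{\left(g,G \right)} = \left(-2\right)^{2} = 4$)
$\frac{-18493 - 31840}{-23900 + l{\left(213,-129 \right)}} = \frac{-18493 - 31840}{-23900 + 4} = - \frac{50333}{-23896} = \left(-50333\right) \left(- \frac{1}{23896}\right) = \frac{50333}{23896}$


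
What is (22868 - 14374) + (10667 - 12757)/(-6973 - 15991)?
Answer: 97529153/11482 ≈ 8494.1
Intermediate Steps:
(22868 - 14374) + (10667 - 12757)/(-6973 - 15991) = 8494 - 2090/(-22964) = 8494 - 2090*(-1/22964) = 8494 + 1045/11482 = 97529153/11482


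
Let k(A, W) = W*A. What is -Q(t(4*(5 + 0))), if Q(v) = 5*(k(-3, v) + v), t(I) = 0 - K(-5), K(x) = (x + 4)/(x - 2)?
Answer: -10/7 ≈ -1.4286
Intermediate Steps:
K(x) = (4 + x)/(-2 + x)
k(A, W) = A*W
t(I) = -⅐ (t(I) = 0 - (4 - 5)/(-2 - 5) = 0 - (-1)/(-7) = 0 - (-1)*(-1)/7 = 0 - 1*⅐ = 0 - ⅐ = -⅐)
Q(v) = -10*v (Q(v) = 5*(-3*v + v) = 5*(-2*v) = -10*v)
-Q(t(4*(5 + 0))) = -(-10)*(-1)/7 = -1*10/7 = -10/7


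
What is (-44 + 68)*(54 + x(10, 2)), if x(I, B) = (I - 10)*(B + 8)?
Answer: 1296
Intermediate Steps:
x(I, B) = (-10 + I)*(8 + B)
(-44 + 68)*(54 + x(10, 2)) = (-44 + 68)*(54 + (-80 - 10*2 + 8*10 + 2*10)) = 24*(54 + (-80 - 20 + 80 + 20)) = 24*(54 + 0) = 24*54 = 1296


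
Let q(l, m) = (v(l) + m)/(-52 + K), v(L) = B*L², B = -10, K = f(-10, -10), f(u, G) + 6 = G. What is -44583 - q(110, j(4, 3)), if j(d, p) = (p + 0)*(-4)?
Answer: -788164/17 ≈ -46363.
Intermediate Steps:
j(d, p) = -4*p (j(d, p) = p*(-4) = -4*p)
f(u, G) = -6 + G
K = -16 (K = -6 - 10 = -16)
v(L) = -10*L²
q(l, m) = -m/68 + 5*l²/34 (q(l, m) = (-10*l² + m)/(-52 - 16) = (m - 10*l²)/(-68) = (m - 10*l²)*(-1/68) = -m/68 + 5*l²/34)
-44583 - q(110, j(4, 3)) = -44583 - (-(-1)*3/17 + (5/34)*110²) = -44583 - (-1/68*(-12) + (5/34)*12100) = -44583 - (3/17 + 30250/17) = -44583 - 1*30253/17 = -44583 - 30253/17 = -788164/17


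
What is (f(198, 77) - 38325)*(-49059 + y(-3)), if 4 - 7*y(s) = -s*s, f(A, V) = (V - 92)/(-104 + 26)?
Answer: 171089606500/91 ≈ 1.8801e+9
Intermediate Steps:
f(A, V) = 46/39 - V/78 (f(A, V) = (-92 + V)/(-78) = (-92 + V)*(-1/78) = 46/39 - V/78)
y(s) = 4/7 + s²/7 (y(s) = 4/7 - (-1)*s*s/7 = 4/7 - (-1)*s²/7 = 4/7 + s²/7)
(f(198, 77) - 38325)*(-49059 + y(-3)) = ((46/39 - 1/78*77) - 38325)*(-49059 + (4/7 + (⅐)*(-3)²)) = ((46/39 - 77/78) - 38325)*(-49059 + (4/7 + (⅐)*9)) = (5/26 - 38325)*(-49059 + (4/7 + 9/7)) = -996445*(-49059 + 13/7)/26 = -996445/26*(-343400/7) = 171089606500/91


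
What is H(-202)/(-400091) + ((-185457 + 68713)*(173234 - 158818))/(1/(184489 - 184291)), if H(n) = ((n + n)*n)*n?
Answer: -133322459061054256/400091 ≈ -3.3323e+11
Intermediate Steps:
H(n) = 2*n³ (H(n) = ((2*n)*n)*n = (2*n²)*n = 2*n³)
H(-202)/(-400091) + ((-185457 + 68713)*(173234 - 158818))/(1/(184489 - 184291)) = (2*(-202)³)/(-400091) + ((-185457 + 68713)*(173234 - 158818))/(1/(184489 - 184291)) = (2*(-8242408))*(-1/400091) + (-116744*14416)/(1/198) = -16484816*(-1/400091) - 1682981504/1/198 = 16484816/400091 - 1682981504*198 = 16484816/400091 - 333230337792 = -133322459061054256/400091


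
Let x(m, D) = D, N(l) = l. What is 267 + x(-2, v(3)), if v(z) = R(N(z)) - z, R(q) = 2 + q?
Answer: 269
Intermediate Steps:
v(z) = 2 (v(z) = (2 + z) - z = 2)
267 + x(-2, v(3)) = 267 + 2 = 269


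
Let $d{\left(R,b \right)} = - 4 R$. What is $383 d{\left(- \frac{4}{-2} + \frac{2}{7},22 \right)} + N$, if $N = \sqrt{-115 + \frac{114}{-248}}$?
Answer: $- \frac{24512}{7} + \frac{i \sqrt{443827}}{62} \approx -3501.7 + 10.745 i$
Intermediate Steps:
$N = \frac{i \sqrt{443827}}{62}$ ($N = \sqrt{-115 + 114 \left(- \frac{1}{248}\right)} = \sqrt{-115 - \frac{57}{124}} = \sqrt{- \frac{14317}{124}} = \frac{i \sqrt{443827}}{62} \approx 10.745 i$)
$383 d{\left(- \frac{4}{-2} + \frac{2}{7},22 \right)} + N = 383 \left(- 4 \left(- \frac{4}{-2} + \frac{2}{7}\right)\right) + \frac{i \sqrt{443827}}{62} = 383 \left(- 4 \left(\left(-4\right) \left(- \frac{1}{2}\right) + 2 \cdot \frac{1}{7}\right)\right) + \frac{i \sqrt{443827}}{62} = 383 \left(- 4 \left(2 + \frac{2}{7}\right)\right) + \frac{i \sqrt{443827}}{62} = 383 \left(\left(-4\right) \frac{16}{7}\right) + \frac{i \sqrt{443827}}{62} = 383 \left(- \frac{64}{7}\right) + \frac{i \sqrt{443827}}{62} = - \frac{24512}{7} + \frac{i \sqrt{443827}}{62}$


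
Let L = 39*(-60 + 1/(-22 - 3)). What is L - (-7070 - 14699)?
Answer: 485686/25 ≈ 19427.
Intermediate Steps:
L = -58539/25 (L = 39*(-60 + 1/(-25)) = 39*(-60 - 1/25) = 39*(-1501/25) = -58539/25 ≈ -2341.6)
L - (-7070 - 14699) = -58539/25 - (-7070 - 14699) = -58539/25 - 1*(-21769) = -58539/25 + 21769 = 485686/25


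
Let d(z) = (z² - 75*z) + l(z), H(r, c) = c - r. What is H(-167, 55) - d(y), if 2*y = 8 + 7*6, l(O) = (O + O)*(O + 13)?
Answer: -428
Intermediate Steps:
l(O) = 2*O*(13 + O) (l(O) = (2*O)*(13 + O) = 2*O*(13 + O))
y = 25 (y = (8 + 7*6)/2 = (8 + 42)/2 = (½)*50 = 25)
d(z) = z² - 75*z + 2*z*(13 + z) (d(z) = (z² - 75*z) + 2*z*(13 + z) = z² - 75*z + 2*z*(13 + z))
H(-167, 55) - d(y) = (55 - 1*(-167)) - 25*(-49 + 3*25) = (55 + 167) - 25*(-49 + 75) = 222 - 25*26 = 222 - 1*650 = 222 - 650 = -428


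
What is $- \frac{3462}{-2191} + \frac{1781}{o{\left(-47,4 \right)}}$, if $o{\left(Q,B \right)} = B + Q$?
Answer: $- \frac{3753305}{94213} \approx -39.839$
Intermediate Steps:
$- \frac{3462}{-2191} + \frac{1781}{o{\left(-47,4 \right)}} = - \frac{3462}{-2191} + \frac{1781}{4 - 47} = \left(-3462\right) \left(- \frac{1}{2191}\right) + \frac{1781}{-43} = \frac{3462}{2191} + 1781 \left(- \frac{1}{43}\right) = \frac{3462}{2191} - \frac{1781}{43} = - \frac{3753305}{94213}$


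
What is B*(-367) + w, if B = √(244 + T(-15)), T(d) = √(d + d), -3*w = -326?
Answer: 326/3 - 367*√(244 + I*√30) ≈ -5624.4 - 64.339*I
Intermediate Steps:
w = 326/3 (w = -⅓*(-326) = 326/3 ≈ 108.67)
T(d) = √2*√d (T(d) = √(2*d) = √2*√d)
B = √(244 + I*√30) (B = √(244 + √2*√(-15)) = √(244 + √2*(I*√15)) = √(244 + I*√30) ≈ 15.621 + 0.1753*I)
B*(-367) + w = √(244 + I*√30)*(-367) + 326/3 = -367*√(244 + I*√30) + 326/3 = 326/3 - 367*√(244 + I*√30)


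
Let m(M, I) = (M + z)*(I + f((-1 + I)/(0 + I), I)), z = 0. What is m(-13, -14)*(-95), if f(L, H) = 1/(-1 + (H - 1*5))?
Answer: -69407/4 ≈ -17352.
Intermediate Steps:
f(L, H) = 1/(-6 + H) (f(L, H) = 1/(-1 + (H - 5)) = 1/(-1 + (-5 + H)) = 1/(-6 + H))
m(M, I) = M*(I + 1/(-6 + I)) (m(M, I) = (M + 0)*(I + 1/(-6 + I)) = M*(I + 1/(-6 + I)))
m(-13, -14)*(-95) = -13*(1 - 14*(-6 - 14))/(-6 - 14)*(-95) = -13*(1 - 14*(-20))/(-20)*(-95) = -13*(-1/20)*(1 + 280)*(-95) = -13*(-1/20)*281*(-95) = (3653/20)*(-95) = -69407/4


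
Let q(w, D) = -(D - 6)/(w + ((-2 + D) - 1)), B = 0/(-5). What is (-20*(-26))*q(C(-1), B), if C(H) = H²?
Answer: -1560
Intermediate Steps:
B = 0 (B = 0*(-⅕) = 0)
q(w, D) = -(-6 + D)/(-3 + D + w) (q(w, D) = -(-6 + D)/(w + (-3 + D)) = -(-6 + D)/(-3 + D + w))
(-20*(-26))*q(C(-1), B) = (-20*(-26))*((6 - 1*0)/(-3 + 0 + (-1)²)) = 520*((6 + 0)/(-3 + 0 + 1)) = 520*(6/(-2)) = 520*(-½*6) = 520*(-3) = -1560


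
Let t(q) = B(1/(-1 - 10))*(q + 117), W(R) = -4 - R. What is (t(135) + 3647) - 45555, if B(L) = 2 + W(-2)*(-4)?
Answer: -39388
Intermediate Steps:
B(L) = 10 (B(L) = 2 + (-4 - 1*(-2))*(-4) = 2 + (-4 + 2)*(-4) = 2 - 2*(-4) = 2 + 8 = 10)
t(q) = 1170 + 10*q (t(q) = 10*(q + 117) = 10*(117 + q) = 1170 + 10*q)
(t(135) + 3647) - 45555 = ((1170 + 10*135) + 3647) - 45555 = ((1170 + 1350) + 3647) - 45555 = (2520 + 3647) - 45555 = 6167 - 45555 = -39388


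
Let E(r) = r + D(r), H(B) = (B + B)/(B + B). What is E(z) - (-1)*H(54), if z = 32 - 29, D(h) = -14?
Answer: -10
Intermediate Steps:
H(B) = 1 (H(B) = (2*B)/((2*B)) = (2*B)*(1/(2*B)) = 1)
z = 3
E(r) = -14 + r (E(r) = r - 14 = -14 + r)
E(z) - (-1)*H(54) = (-14 + 3) - (-1) = -11 - 1*(-1) = -11 + 1 = -10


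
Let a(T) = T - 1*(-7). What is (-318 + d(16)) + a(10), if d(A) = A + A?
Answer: -269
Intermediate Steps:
d(A) = 2*A
a(T) = 7 + T (a(T) = T + 7 = 7 + T)
(-318 + d(16)) + a(10) = (-318 + 2*16) + (7 + 10) = (-318 + 32) + 17 = -286 + 17 = -269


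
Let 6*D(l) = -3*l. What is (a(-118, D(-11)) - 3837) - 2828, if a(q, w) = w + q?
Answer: -13555/2 ≈ -6777.5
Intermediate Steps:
D(l) = -l/2 (D(l) = (-3*l)/6 = -l/2)
a(q, w) = q + w
(a(-118, D(-11)) - 3837) - 2828 = ((-118 - 1/2*(-11)) - 3837) - 2828 = ((-118 + 11/2) - 3837) - 2828 = (-225/2 - 3837) - 2828 = -7899/2 - 2828 = -13555/2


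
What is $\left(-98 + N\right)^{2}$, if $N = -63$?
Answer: $25921$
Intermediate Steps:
$\left(-98 + N\right)^{2} = \left(-98 - 63\right)^{2} = \left(-161\right)^{2} = 25921$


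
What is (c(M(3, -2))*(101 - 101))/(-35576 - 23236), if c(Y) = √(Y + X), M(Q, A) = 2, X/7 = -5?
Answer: 0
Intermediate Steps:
X = -35 (X = 7*(-5) = -35)
c(Y) = √(-35 + Y) (c(Y) = √(Y - 35) = √(-35 + Y))
(c(M(3, -2))*(101 - 101))/(-35576 - 23236) = (√(-35 + 2)*(101 - 101))/(-35576 - 23236) = (√(-33)*0)/(-58812) = ((I*√33)*0)*(-1/58812) = 0*(-1/58812) = 0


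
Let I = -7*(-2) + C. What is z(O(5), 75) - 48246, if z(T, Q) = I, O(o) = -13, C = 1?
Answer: -48231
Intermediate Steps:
I = 15 (I = -7*(-2) + 1 = 14 + 1 = 15)
z(T, Q) = 15
z(O(5), 75) - 48246 = 15 - 48246 = -48231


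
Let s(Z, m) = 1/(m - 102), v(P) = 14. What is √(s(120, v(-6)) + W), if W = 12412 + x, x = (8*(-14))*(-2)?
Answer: √24463274/44 ≈ 112.41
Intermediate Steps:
s(Z, m) = 1/(-102 + m)
x = 224 (x = -112*(-2) = 224)
W = 12636 (W = 12412 + 224 = 12636)
√(s(120, v(-6)) + W) = √(1/(-102 + 14) + 12636) = √(1/(-88) + 12636) = √(-1/88 + 12636) = √(1111967/88) = √24463274/44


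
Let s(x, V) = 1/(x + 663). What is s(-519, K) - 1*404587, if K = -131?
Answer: -58260527/144 ≈ -4.0459e+5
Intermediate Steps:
s(x, V) = 1/(663 + x)
s(-519, K) - 1*404587 = 1/(663 - 519) - 1*404587 = 1/144 - 404587 = -58260527/144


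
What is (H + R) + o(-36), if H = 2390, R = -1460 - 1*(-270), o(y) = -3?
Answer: 1197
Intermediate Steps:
R = -1190 (R = -1460 + 270 = -1190)
(H + R) + o(-36) = (2390 - 1190) - 3 = 1200 - 3 = 1197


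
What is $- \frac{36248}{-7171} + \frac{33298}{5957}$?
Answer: $\frac{454709294}{42717647} \approx 10.645$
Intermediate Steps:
$- \frac{36248}{-7171} + \frac{33298}{5957} = \left(-36248\right) \left(- \frac{1}{7171}\right) + 33298 \cdot \frac{1}{5957} = \frac{36248}{7171} + \frac{33298}{5957} = \frac{454709294}{42717647}$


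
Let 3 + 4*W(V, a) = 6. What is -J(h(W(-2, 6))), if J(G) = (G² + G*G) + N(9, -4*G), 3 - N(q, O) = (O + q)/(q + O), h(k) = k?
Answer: -25/8 ≈ -3.1250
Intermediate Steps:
W(V, a) = ¾ (W(V, a) = -¾ + (¼)*6 = -¾ + 3/2 = ¾)
N(q, O) = 2 (N(q, O) = 3 - (O + q)/(q + O) = 3 - (O + q)/(O + q) = 3 - 1*1 = 3 - 1 = 2)
J(G) = 2 + 2*G² (J(G) = (G² + G*G) + 2 = (G² + G²) + 2 = 2*G² + 2 = 2 + 2*G²)
-J(h(W(-2, 6))) = -(2 + 2*(¾)²) = -(2 + 2*(9/16)) = -(2 + 9/8) = -1*25/8 = -25/8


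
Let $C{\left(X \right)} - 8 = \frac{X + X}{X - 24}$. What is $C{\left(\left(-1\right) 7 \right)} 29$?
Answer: $\frac{7598}{31} \approx 245.1$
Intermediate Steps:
$C{\left(X \right)} = 8 + \frac{2 X}{-24 + X}$ ($C{\left(X \right)} = 8 + \frac{X + X}{X - 24} = 8 + \frac{2 X}{-24 + X}$)
$C{\left(\left(-1\right) 7 \right)} 29 = \frac{2 \left(-96 + 5 \left(\left(-1\right) 7\right)\right)}{-24 - 7} \cdot 29 = \frac{2 \left(-96 + 5 \left(-7\right)\right)}{-24 - 7} \cdot 29 = \frac{2 \left(-96 - 35\right)}{-31} \cdot 29 = 2 \left(- \frac{1}{31}\right) \left(-131\right) 29 = \frac{262}{31} \cdot 29 = \frac{7598}{31}$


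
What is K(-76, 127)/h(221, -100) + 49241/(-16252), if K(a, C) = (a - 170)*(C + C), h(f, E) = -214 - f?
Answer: 331356711/2356540 ≈ 140.61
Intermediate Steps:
K(a, C) = 2*C*(-170 + a) (K(a, C) = (-170 + a)*(2*C) = 2*C*(-170 + a))
K(-76, 127)/h(221, -100) + 49241/(-16252) = (2*127*(-170 - 76))/(-214 - 1*221) + 49241/(-16252) = (2*127*(-246))/(-214 - 221) + 49241*(-1/16252) = -62484/(-435) - 49241/16252 = -62484*(-1/435) - 49241/16252 = 20828/145 - 49241/16252 = 331356711/2356540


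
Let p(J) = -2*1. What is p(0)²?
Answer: 4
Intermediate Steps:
p(J) = -2
p(0)² = (-2)² = 4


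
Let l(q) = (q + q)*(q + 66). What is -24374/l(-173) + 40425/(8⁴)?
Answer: 698389223/75821056 ≈ 9.2110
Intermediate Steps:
l(q) = 2*q*(66 + q) (l(q) = (2*q)*(66 + q) = 2*q*(66 + q))
-24374/l(-173) + 40425/(8⁴) = -24374*(-1/(346*(66 - 173))) + 40425/(8⁴) = -24374/(2*(-173)*(-107)) + 40425/4096 = -24374/37022 + 40425*(1/4096) = -24374*1/37022 + 40425/4096 = -12187/18511 + 40425/4096 = 698389223/75821056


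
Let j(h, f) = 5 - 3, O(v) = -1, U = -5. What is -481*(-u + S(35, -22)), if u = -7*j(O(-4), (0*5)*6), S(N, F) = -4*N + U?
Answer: 63011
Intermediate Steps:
j(h, f) = 2
S(N, F) = -5 - 4*N (S(N, F) = -4*N - 5 = -5 - 4*N)
u = -14 (u = -7*2 = -14)
-481*(-u + S(35, -22)) = -481*(-1*(-14) + (-5 - 4*35)) = -481*(14 + (-5 - 140)) = -481*(14 - 145) = -481*(-131) = 63011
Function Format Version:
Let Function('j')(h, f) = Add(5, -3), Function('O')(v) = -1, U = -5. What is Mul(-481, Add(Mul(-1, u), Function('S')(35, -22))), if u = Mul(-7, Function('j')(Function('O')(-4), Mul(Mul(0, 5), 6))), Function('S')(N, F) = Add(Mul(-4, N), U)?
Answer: 63011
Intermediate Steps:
Function('j')(h, f) = 2
Function('S')(N, F) = Add(-5, Mul(-4, N)) (Function('S')(N, F) = Add(Mul(-4, N), -5) = Add(-5, Mul(-4, N)))
u = -14 (u = Mul(-7, 2) = -14)
Mul(-481, Add(Mul(-1, u), Function('S')(35, -22))) = Mul(-481, Add(Mul(-1, -14), Add(-5, Mul(-4, 35)))) = Mul(-481, Add(14, Add(-5, -140))) = Mul(-481, Add(14, -145)) = Mul(-481, -131) = 63011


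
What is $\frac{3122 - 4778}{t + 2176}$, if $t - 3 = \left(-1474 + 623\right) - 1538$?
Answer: $\frac{276}{35} \approx 7.8857$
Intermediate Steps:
$t = -2386$ ($t = 3 + \left(\left(-1474 + 623\right) - 1538\right) = 3 - 2389 = -2386$)
$\frac{3122 - 4778}{t + 2176} = \frac{3122 - 4778}{-2386 + 2176} = - \frac{1656}{-210} = \left(-1656\right) \left(- \frac{1}{210}\right) = \frac{276}{35}$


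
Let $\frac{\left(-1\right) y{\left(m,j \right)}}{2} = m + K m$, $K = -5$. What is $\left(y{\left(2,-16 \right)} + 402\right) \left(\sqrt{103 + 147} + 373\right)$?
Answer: $155914 + 2090 \sqrt{10} \approx 1.6252 \cdot 10^{5}$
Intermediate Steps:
$y{\left(m,j \right)} = 8 m$ ($y{\left(m,j \right)} = - 2 \left(m - 5 m\right) = - 2 \left(- 4 m\right) = 8 m$)
$\left(y{\left(2,-16 \right)} + 402\right) \left(\sqrt{103 + 147} + 373\right) = \left(8 \cdot 2 + 402\right) \left(\sqrt{103 + 147} + 373\right) = \left(16 + 402\right) \left(\sqrt{250} + 373\right) = 418 \left(5 \sqrt{10} + 373\right) = 418 \left(373 + 5 \sqrt{10}\right) = 155914 + 2090 \sqrt{10}$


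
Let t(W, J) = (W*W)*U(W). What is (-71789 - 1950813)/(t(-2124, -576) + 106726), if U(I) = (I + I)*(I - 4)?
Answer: -1011301/20390842117235 ≈ -4.9596e-8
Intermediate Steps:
U(I) = 2*I*(-4 + I) (U(I) = (2*I)*(-4 + I) = 2*I*(-4 + I))
t(W, J) = 2*W**3*(-4 + W) (t(W, J) = (W*W)*(2*W*(-4 + W)) = W**2*(2*W*(-4 + W)) = 2*W**3*(-4 + W))
(-71789 - 1950813)/(t(-2124, -576) + 106726) = (-71789 - 1950813)/(2*(-2124)**3*(-4 - 2124) + 106726) = -2022602/(2*(-9582162624)*(-2128) + 106726) = -2022602/(40781684127744 + 106726) = -2022602/40781684234470 = -2022602*1/40781684234470 = -1011301/20390842117235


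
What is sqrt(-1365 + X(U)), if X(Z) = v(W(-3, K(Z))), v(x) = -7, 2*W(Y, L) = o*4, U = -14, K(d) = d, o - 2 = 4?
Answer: 14*I*sqrt(7) ≈ 37.041*I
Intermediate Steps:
o = 6 (o = 2 + 4 = 6)
W(Y, L) = 12 (W(Y, L) = (6*4)/2 = (1/2)*24 = 12)
X(Z) = -7
sqrt(-1365 + X(U)) = sqrt(-1365 - 7) = sqrt(-1372) = 14*I*sqrt(7)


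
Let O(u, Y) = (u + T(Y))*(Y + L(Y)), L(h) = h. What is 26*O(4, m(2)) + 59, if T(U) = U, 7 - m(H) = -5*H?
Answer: 18623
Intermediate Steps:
m(H) = 7 + 5*H (m(H) = 7 - (-5)*H = 7 + 5*H)
O(u, Y) = 2*Y*(Y + u) (O(u, Y) = (u + Y)*(Y + Y) = (Y + u)*(2*Y) = 2*Y*(Y + u))
26*O(4, m(2)) + 59 = 26*(2*(7 + 5*2)*((7 + 5*2) + 4)) + 59 = 26*(2*(7 + 10)*((7 + 10) + 4)) + 59 = 26*(2*17*(17 + 4)) + 59 = 26*(2*17*21) + 59 = 26*714 + 59 = 18564 + 59 = 18623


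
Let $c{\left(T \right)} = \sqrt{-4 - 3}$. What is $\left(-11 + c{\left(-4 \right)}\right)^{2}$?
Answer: $\left(11 - i \sqrt{7}\right)^{2} \approx 114.0 - 58.207 i$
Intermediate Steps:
$c{\left(T \right)} = i \sqrt{7}$ ($c{\left(T \right)} = \sqrt{-7} = i \sqrt{7}$)
$\left(-11 + c{\left(-4 \right)}\right)^{2} = \left(-11 + i \sqrt{7}\right)^{2}$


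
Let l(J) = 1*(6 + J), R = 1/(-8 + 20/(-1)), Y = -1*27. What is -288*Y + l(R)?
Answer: 217895/28 ≈ 7782.0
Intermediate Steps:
Y = -27
R = -1/28 (R = 1/(-8 + 20*(-1)) = 1/(-8 - 20) = 1/(-28) = -1/28 ≈ -0.035714)
l(J) = 6 + J
-288*Y + l(R) = -288*(-27) + (6 - 1/28) = 7776 + 167/28 = 217895/28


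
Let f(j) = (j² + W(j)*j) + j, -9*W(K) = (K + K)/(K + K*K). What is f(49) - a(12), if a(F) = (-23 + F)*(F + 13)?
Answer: 613076/225 ≈ 2724.8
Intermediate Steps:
a(F) = (-23 + F)*(13 + F)
W(K) = -2*K/(9*(K + K²)) (W(K) = -(K + K)/(9*(K + K*K)) = -2*K/(9*(K + K²)))
f(j) = j + j² - 2*j/(9 + 9*j) (f(j) = (j² + (-2/(9 + 9*j))*j) + j = (j² - 2*j/(9 + 9*j)) + j = j + j² - 2*j/(9 + 9*j))
f(49) - a(12) = (⅑)*49*(-2 + 9*(1 + 49)²)/(1 + 49) - (-299 + 12² - 10*12) = (⅑)*49*(-2 + 9*50²)/50 - (-299 + 144 - 120) = (⅑)*49*(1/50)*(-2 + 9*2500) - 1*(-275) = (⅑)*49*(1/50)*(-2 + 22500) + 275 = (⅑)*49*(1/50)*22498 + 275 = 551201/225 + 275 = 613076/225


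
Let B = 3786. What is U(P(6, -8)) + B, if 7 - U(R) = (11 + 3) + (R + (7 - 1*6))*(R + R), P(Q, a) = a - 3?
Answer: 3559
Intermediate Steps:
P(Q, a) = -3 + a
U(R) = -7 - 2*R*(1 + R) (U(R) = 7 - ((11 + 3) + (R + (7 - 1*6))*(R + R)) = 7 - (14 + (R + (7 - 6))*(2*R)) = 7 - (14 + (R + 1)*(2*R)) = 7 - (14 + (1 + R)*(2*R)) = 7 - (14 + 2*R*(1 + R)) = 7 + (-14 - 2*R*(1 + R)) = -7 - 2*R*(1 + R))
U(P(6, -8)) + B = (-7 - 2*(-3 - 8) - 2*(-3 - 8)²) + 3786 = (-7 - 2*(-11) - 2*(-11)²) + 3786 = (-7 + 22 - 2*121) + 3786 = (-7 + 22 - 242) + 3786 = -227 + 3786 = 3559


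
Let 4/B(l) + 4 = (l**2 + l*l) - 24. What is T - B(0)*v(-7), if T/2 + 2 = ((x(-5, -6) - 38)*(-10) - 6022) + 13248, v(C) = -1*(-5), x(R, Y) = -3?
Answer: 106881/7 ≈ 15269.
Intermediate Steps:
v(C) = 5
B(l) = 4/(-28 + 2*l**2) (B(l) = 4/(-4 + ((l**2 + l*l) - 24)) = 4/(-4 + ((l**2 + l**2) - 24)) = 4/(-4 + (2*l**2 - 24)) = 4/(-4 + (-24 + 2*l**2)) = 4/(-28 + 2*l**2))
T = 15268 (T = -4 + 2*(((-3 - 38)*(-10) - 6022) + 13248) = -4 + 2*((-41*(-10) - 6022) + 13248) = -4 + 2*((410 - 6022) + 13248) = -4 + 2*(-5612 + 13248) = -4 + 2*7636 = -4 + 15272 = 15268)
T - B(0)*v(-7) = 15268 - 2/(-14 + 0**2)*5 = 15268 - 2/(-14 + 0)*5 = 15268 - 2/(-14)*5 = 15268 - 2*(-1/14)*5 = 15268 - (-1)*5/7 = 15268 - 1*(-5/7) = 15268 + 5/7 = 106881/7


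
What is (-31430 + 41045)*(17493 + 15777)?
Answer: 319891050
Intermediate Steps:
(-31430 + 41045)*(17493 + 15777) = 9615*33270 = 319891050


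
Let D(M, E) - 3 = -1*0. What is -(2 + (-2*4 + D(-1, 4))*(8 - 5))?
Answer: 13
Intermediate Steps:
D(M, E) = 3 (D(M, E) = 3 - 1*0 = 3 + 0 = 3)
-(2 + (-2*4 + D(-1, 4))*(8 - 5)) = -(2 + (-2*4 + 3)*(8 - 5)) = -(2 + (-8 + 3)*3) = -(2 - 5*3) = -(2 - 15) = -1*(-13) = 13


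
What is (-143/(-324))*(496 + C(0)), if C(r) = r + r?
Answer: 17732/81 ≈ 218.91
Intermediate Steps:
C(r) = 2*r
(-143/(-324))*(496 + C(0)) = (-143/(-324))*(496 + 2*0) = (-143*(-1/324))*(496 + 0) = (143/324)*496 = 17732/81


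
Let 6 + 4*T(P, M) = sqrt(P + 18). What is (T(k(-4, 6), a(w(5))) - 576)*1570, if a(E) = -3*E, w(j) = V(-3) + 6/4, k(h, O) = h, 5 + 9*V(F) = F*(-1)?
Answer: -906675 + 785*sqrt(14)/2 ≈ -9.0521e+5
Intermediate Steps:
V(F) = -5/9 - F/9 (V(F) = -5/9 + (F*(-1))/9 = -5/9 + (-F)/9 = -5/9 - F/9)
w(j) = 23/18 (w(j) = (-5/9 - 1/9*(-3)) + 6/4 = (-5/9 + 1/3) + 6*(1/4) = -2/9 + 3/2 = 23/18)
T(P, M) = -3/2 + sqrt(18 + P)/4 (T(P, M) = -3/2 + sqrt(P + 18)/4 = -3/2 + sqrt(18 + P)/4)
(T(k(-4, 6), a(w(5))) - 576)*1570 = ((-3/2 + sqrt(18 - 4)/4) - 576)*1570 = ((-3/2 + sqrt(14)/4) - 576)*1570 = (-1155/2 + sqrt(14)/4)*1570 = -906675 + 785*sqrt(14)/2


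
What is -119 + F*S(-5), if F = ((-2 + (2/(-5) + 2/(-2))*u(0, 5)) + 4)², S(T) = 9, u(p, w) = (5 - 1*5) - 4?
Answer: 10021/25 ≈ 400.84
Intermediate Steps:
u(p, w) = -4 (u(p, w) = (5 - 5) - 4 = 0 - 4 = -4)
F = 1444/25 (F = ((-2 + (2/(-5) + 2/(-2))*(-4)) + 4)² = ((-2 + (2*(-⅕) + 2*(-½))*(-4)) + 4)² = ((-2 + (-⅖ - 1)*(-4)) + 4)² = ((-2 - 7/5*(-4)) + 4)² = ((-2 + 28/5) + 4)² = (18/5 + 4)² = (38/5)² = 1444/25 ≈ 57.760)
-119 + F*S(-5) = -119 + (1444/25)*9 = -119 + 12996/25 = 10021/25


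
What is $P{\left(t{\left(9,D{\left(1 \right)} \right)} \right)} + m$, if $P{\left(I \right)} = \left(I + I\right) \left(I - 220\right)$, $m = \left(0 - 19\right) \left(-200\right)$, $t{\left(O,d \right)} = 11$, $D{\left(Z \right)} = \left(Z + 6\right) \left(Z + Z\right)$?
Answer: $-798$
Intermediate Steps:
$D{\left(Z \right)} = 2 Z \left(6 + Z\right)$ ($D{\left(Z \right)} = \left(6 + Z\right) 2 Z = 2 Z \left(6 + Z\right)$)
$m = 3800$ ($m = \left(-19\right) \left(-200\right) = 3800$)
$P{\left(I \right)} = 2 I \left(-220 + I\right)$
$P{\left(t{\left(9,D{\left(1 \right)} \right)} \right)} + m = 2 \cdot 11 \left(-220 + 11\right) + 3800 = 2 \cdot 11 \left(-209\right) + 3800 = -4598 + 3800 = -798$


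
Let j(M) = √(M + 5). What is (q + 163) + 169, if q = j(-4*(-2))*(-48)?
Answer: 332 - 48*√13 ≈ 158.93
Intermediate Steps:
j(M) = √(5 + M)
q = -48*√13 (q = √(5 - 4*(-2))*(-48) = √(5 + 8)*(-48) = √13*(-48) = -48*√13 ≈ -173.07)
(q + 163) + 169 = (-48*√13 + 163) + 169 = (163 - 48*√13) + 169 = 332 - 48*√13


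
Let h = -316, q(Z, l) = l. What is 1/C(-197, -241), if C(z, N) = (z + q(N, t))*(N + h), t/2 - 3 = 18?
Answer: 1/86335 ≈ 1.1583e-5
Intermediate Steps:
t = 42 (t = 6 + 2*18 = 6 + 36 = 42)
C(z, N) = (-316 + N)*(42 + z) (C(z, N) = (z + 42)*(N - 316) = (42 + z)*(-316 + N) = (-316 + N)*(42 + z))
1/C(-197, -241) = 1/(-13272 - 316*(-197) + 42*(-241) - 241*(-197)) = 1/(-13272 + 62252 - 10122 + 47477) = 1/86335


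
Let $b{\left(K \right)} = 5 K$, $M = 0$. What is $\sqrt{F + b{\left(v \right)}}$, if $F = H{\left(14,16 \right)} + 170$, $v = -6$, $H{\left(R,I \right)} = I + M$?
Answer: $2 \sqrt{39} \approx 12.49$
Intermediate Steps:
$H{\left(R,I \right)} = I$ ($H{\left(R,I \right)} = I + 0 = I$)
$F = 186$ ($F = 16 + 170 = 186$)
$\sqrt{F + b{\left(v \right)}} = \sqrt{186 + 5 \left(-6\right)} = \sqrt{186 - 30} = \sqrt{156} = 2 \sqrt{39}$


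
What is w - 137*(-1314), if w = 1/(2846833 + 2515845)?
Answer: 965378568205/5362678 ≈ 1.8002e+5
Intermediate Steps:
w = 1/5362678 ≈ 1.8647e-7
w - 137*(-1314) = 1/5362678 - 137*(-1314) = 1/5362678 - 1*(-180018) = 1/5362678 + 180018 = 965378568205/5362678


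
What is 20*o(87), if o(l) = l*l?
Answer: 151380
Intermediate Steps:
o(l) = l**2
20*o(87) = 20*87**2 = 20*7569 = 151380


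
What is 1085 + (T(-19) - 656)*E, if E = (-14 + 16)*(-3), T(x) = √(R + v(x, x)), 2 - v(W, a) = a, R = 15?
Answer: 4985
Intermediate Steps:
v(W, a) = 2 - a
T(x) = √(17 - x) (T(x) = √(15 + (2 - x)) = √(17 - x))
E = -6 (E = 2*(-3) = -6)
1085 + (T(-19) - 656)*E = 1085 + (√(17 - 1*(-19)) - 656)*(-6) = 1085 + (√(17 + 19) - 656)*(-6) = 1085 + (√36 - 656)*(-6) = 1085 + (6 - 656)*(-6) = 1085 - 650*(-6) = 1085 + 3900 = 4985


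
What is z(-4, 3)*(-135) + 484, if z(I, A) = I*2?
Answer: 1564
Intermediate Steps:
z(I, A) = 2*I
z(-4, 3)*(-135) + 484 = (2*(-4))*(-135) + 484 = -8*(-135) + 484 = 1080 + 484 = 1564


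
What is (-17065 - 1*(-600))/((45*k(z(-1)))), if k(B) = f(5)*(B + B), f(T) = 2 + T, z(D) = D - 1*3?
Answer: 3293/504 ≈ 6.5337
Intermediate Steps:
z(D) = -3 + D (z(D) = D - 3 = -3 + D)
k(B) = 14*B (k(B) = (2 + 5)*(B + B) = 7*(2*B) = 14*B)
(-17065 - 1*(-600))/((45*k(z(-1)))) = (-17065 - 1*(-600))/((45*(14*(-3 - 1)))) = (-17065 + 600)/((45*(14*(-4)))) = -16465/(45*(-56)) = -16465/(-2520) = -16465*(-1/2520) = 3293/504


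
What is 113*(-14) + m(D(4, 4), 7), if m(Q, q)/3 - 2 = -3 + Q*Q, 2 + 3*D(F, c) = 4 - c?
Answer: -4751/3 ≈ -1583.7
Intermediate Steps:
D(F, c) = 2/3 - c/3 (D(F, c) = -2/3 + (4 - c)/3 = -2/3 + (4/3 - c/3) = 2/3 - c/3)
m(Q, q) = -3 + 3*Q**2 (m(Q, q) = 6 + 3*(-3 + Q*Q) = 6 + 3*(-3 + Q**2) = 6 + (-9 + 3*Q**2) = -3 + 3*Q**2)
113*(-14) + m(D(4, 4), 7) = 113*(-14) + (-3 + 3*(2/3 - 1/3*4)**2) = -1582 + (-3 + 3*(2/3 - 4/3)**2) = -1582 + (-3 + 3*(-2/3)**2) = -1582 + (-3 + 3*(4/9)) = -1582 + (-3 + 4/3) = -1582 - 5/3 = -4751/3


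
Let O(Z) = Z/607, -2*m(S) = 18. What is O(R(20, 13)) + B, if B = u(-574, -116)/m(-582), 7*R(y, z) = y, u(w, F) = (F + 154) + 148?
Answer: -263378/12747 ≈ -20.662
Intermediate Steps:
u(w, F) = 302 + F (u(w, F) = (154 + F) + 148 = 302 + F)
R(y, z) = y/7
m(S) = -9 (m(S) = -1/2*18 = -9)
B = -62/3 (B = (302 - 116)/(-9) = 186*(-1/9) = -62/3 ≈ -20.667)
O(Z) = Z/607 (O(Z) = Z*(1/607) = Z/607)
O(R(20, 13)) + B = ((1/7)*20)/607 - 62/3 = (1/607)*(20/7) - 62/3 = 20/4249 - 62/3 = -263378/12747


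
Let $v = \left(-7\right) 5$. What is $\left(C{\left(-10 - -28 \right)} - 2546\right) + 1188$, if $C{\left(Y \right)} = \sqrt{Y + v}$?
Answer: $-1358 + i \sqrt{17} \approx -1358.0 + 4.1231 i$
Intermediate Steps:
$v = -35$
$C{\left(Y \right)} = \sqrt{-35 + Y}$ ($C{\left(Y \right)} = \sqrt{Y - 35} = \sqrt{-35 + Y}$)
$\left(C{\left(-10 - -28 \right)} - 2546\right) + 1188 = \left(\sqrt{-35 - -18} - 2546\right) + 1188 = \left(\sqrt{-35 + \left(-10 + 28\right)} - 2546\right) + 1188 = \left(\sqrt{-35 + 18} - 2546\right) + 1188 = \left(\sqrt{-17} - 2546\right) + 1188 = \left(i \sqrt{17} - 2546\right) + 1188 = \left(-2546 + i \sqrt{17}\right) + 1188 = -1358 + i \sqrt{17}$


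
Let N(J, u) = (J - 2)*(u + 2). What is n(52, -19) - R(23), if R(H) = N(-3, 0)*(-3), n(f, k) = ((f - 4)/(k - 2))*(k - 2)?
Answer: 18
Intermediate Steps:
N(J, u) = (-2 + J)*(2 + u)
n(f, k) = -4 + f (n(f, k) = ((-4 + f)/(-2 + k))*(-2 + k) = -4 + f)
R(H) = 30 (R(H) = (-4 - 2*0 + 2*(-3) - 3*0)*(-3) = (-4 + 0 - 6 + 0)*(-3) = -10*(-3) = 30)
n(52, -19) - R(23) = (-4 + 52) - 1*30 = 48 - 30 = 18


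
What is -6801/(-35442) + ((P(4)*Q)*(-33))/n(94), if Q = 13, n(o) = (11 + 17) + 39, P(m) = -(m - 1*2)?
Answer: 10288301/791538 ≈ 12.998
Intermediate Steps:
P(m) = 2 - m (P(m) = -(m - 2) = -(-2 + m) = 2 - m)
n(o) = 67 (n(o) = 28 + 39 = 67)
-6801/(-35442) + ((P(4)*Q)*(-33))/n(94) = -6801/(-35442) + (((2 - 1*4)*13)*(-33))/67 = -6801*(-1/35442) + (((2 - 4)*13)*(-33))*(1/67) = 2267/11814 + (-2*13*(-33))*(1/67) = 2267/11814 - 26*(-33)*(1/67) = 2267/11814 + 858*(1/67) = 2267/11814 + 858/67 = 10288301/791538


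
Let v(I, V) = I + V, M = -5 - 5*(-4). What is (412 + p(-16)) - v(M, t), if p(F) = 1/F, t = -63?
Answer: 7359/16 ≈ 459.94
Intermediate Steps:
M = 15 (M = -5 + 20 = 15)
(412 + p(-16)) - v(M, t) = (412 + 1/(-16)) - (15 - 63) = (412 - 1/16) - 1*(-48) = 6591/16 + 48 = 7359/16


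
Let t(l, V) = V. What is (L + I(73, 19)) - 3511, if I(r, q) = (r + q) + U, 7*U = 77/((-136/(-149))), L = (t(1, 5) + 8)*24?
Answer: -420913/136 ≈ -3094.9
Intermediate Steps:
L = 312 (L = (5 + 8)*24 = 13*24 = 312)
U = 1639/136 (U = (77/((-136/(-149))))/7 = (77/((-136*(-1/149))))/7 = (77/(136/149))/7 = (77*(149/136))/7 = (⅐)*(11473/136) = 1639/136 ≈ 12.051)
I(r, q) = 1639/136 + q + r (I(r, q) = (r + q) + 1639/136 = (q + r) + 1639/136 = 1639/136 + q + r)
(L + I(73, 19)) - 3511 = (312 + (1639/136 + 19 + 73)) - 3511 = (312 + 14151/136) - 3511 = 56583/136 - 3511 = -420913/136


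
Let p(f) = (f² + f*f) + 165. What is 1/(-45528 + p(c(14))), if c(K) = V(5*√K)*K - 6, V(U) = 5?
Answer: -1/37171 ≈ -2.6903e-5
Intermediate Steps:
c(K) = -6 + 5*K (c(K) = 5*K - 6 = -6 + 5*K)
p(f) = 165 + 2*f² (p(f) = (f² + f²) + 165 = 2*f² + 165 = 165 + 2*f²)
1/(-45528 + p(c(14))) = 1/(-45528 + (165 + 2*(-6 + 5*14)²)) = 1/(-45528 + (165 + 2*(-6 + 70)²)) = 1/(-45528 + (165 + 2*64²)) = 1/(-45528 + (165 + 2*4096)) = 1/(-45528 + (165 + 8192)) = 1/(-45528 + 8357) = 1/(-37171) = -1/37171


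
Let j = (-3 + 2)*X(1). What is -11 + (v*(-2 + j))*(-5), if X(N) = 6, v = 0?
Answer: -11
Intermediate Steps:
j = -6 (j = (-3 + 2)*6 = -1*6 = -6)
-11 + (v*(-2 + j))*(-5) = -11 + (0*(-2 - 6))*(-5) = -11 + (0*(-8))*(-5) = -11 + 0*(-5) = -11 + 0 = -11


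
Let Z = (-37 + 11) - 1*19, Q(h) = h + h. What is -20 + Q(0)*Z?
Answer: -20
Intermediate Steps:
Q(h) = 2*h
Z = -45 (Z = -26 - 19 = -45)
-20 + Q(0)*Z = -20 + (2*0)*(-45) = -20 + 0*(-45) = -20 + 0 = -20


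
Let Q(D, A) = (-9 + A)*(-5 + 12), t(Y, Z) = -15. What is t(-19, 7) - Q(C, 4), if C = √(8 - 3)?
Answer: 20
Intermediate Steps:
C = √5 ≈ 2.2361
Q(D, A) = -63 + 7*A (Q(D, A) = (-9 + A)*7 = -63 + 7*A)
t(-19, 7) - Q(C, 4) = -15 - (-63 + 7*4) = -15 - (-63 + 28) = -15 - 1*(-35) = -15 + 35 = 20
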